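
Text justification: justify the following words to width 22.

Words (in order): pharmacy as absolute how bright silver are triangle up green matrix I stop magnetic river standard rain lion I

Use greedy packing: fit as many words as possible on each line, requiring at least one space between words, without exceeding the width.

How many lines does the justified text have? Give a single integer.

Answer: 6

Derivation:
Line 1: ['pharmacy', 'as', 'absolute'] (min_width=20, slack=2)
Line 2: ['how', 'bright', 'silver', 'are'] (min_width=21, slack=1)
Line 3: ['triangle', 'up', 'green'] (min_width=17, slack=5)
Line 4: ['matrix', 'I', 'stop', 'magnetic'] (min_width=22, slack=0)
Line 5: ['river', 'standard', 'rain'] (min_width=19, slack=3)
Line 6: ['lion', 'I'] (min_width=6, slack=16)
Total lines: 6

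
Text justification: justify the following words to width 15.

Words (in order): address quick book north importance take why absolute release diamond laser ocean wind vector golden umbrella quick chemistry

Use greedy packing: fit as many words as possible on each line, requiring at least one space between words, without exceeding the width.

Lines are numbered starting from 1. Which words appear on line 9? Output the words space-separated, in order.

Line 1: ['address', 'quick'] (min_width=13, slack=2)
Line 2: ['book', 'north'] (min_width=10, slack=5)
Line 3: ['importance', 'take'] (min_width=15, slack=0)
Line 4: ['why', 'absolute'] (min_width=12, slack=3)
Line 5: ['release', 'diamond'] (min_width=15, slack=0)
Line 6: ['laser', 'ocean'] (min_width=11, slack=4)
Line 7: ['wind', 'vector'] (min_width=11, slack=4)
Line 8: ['golden', 'umbrella'] (min_width=15, slack=0)
Line 9: ['quick', 'chemistry'] (min_width=15, slack=0)

Answer: quick chemistry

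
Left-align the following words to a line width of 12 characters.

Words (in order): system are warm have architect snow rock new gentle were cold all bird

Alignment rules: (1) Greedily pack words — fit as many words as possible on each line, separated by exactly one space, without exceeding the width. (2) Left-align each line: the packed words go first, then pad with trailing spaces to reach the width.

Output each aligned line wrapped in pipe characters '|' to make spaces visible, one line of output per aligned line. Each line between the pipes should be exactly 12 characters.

Line 1: ['system', 'are'] (min_width=10, slack=2)
Line 2: ['warm', 'have'] (min_width=9, slack=3)
Line 3: ['architect'] (min_width=9, slack=3)
Line 4: ['snow', 'rock'] (min_width=9, slack=3)
Line 5: ['new', 'gentle'] (min_width=10, slack=2)
Line 6: ['were', 'cold'] (min_width=9, slack=3)
Line 7: ['all', 'bird'] (min_width=8, slack=4)

Answer: |system are  |
|warm have   |
|architect   |
|snow rock   |
|new gentle  |
|were cold   |
|all bird    |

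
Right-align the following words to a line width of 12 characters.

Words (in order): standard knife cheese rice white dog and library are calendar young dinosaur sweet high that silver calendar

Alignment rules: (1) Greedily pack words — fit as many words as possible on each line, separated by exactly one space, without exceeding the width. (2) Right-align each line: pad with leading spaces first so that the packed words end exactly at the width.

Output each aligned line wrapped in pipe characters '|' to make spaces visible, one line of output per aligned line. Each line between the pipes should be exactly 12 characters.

Answer: |    standard|
|knife cheese|
|  rice white|
|     dog and|
| library are|
|    calendar|
|       young|
|    dinosaur|
|  sweet high|
| that silver|
|    calendar|

Derivation:
Line 1: ['standard'] (min_width=8, slack=4)
Line 2: ['knife', 'cheese'] (min_width=12, slack=0)
Line 3: ['rice', 'white'] (min_width=10, slack=2)
Line 4: ['dog', 'and'] (min_width=7, slack=5)
Line 5: ['library', 'are'] (min_width=11, slack=1)
Line 6: ['calendar'] (min_width=8, slack=4)
Line 7: ['young'] (min_width=5, slack=7)
Line 8: ['dinosaur'] (min_width=8, slack=4)
Line 9: ['sweet', 'high'] (min_width=10, slack=2)
Line 10: ['that', 'silver'] (min_width=11, slack=1)
Line 11: ['calendar'] (min_width=8, slack=4)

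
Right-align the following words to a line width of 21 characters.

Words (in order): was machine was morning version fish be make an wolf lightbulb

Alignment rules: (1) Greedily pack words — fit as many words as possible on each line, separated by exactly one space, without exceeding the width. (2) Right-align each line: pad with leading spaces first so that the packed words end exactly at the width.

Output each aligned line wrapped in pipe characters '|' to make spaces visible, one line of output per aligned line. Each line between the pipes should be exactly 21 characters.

Answer: |      was machine was|
| morning version fish|
|      be make an wolf|
|            lightbulb|

Derivation:
Line 1: ['was', 'machine', 'was'] (min_width=15, slack=6)
Line 2: ['morning', 'version', 'fish'] (min_width=20, slack=1)
Line 3: ['be', 'make', 'an', 'wolf'] (min_width=15, slack=6)
Line 4: ['lightbulb'] (min_width=9, slack=12)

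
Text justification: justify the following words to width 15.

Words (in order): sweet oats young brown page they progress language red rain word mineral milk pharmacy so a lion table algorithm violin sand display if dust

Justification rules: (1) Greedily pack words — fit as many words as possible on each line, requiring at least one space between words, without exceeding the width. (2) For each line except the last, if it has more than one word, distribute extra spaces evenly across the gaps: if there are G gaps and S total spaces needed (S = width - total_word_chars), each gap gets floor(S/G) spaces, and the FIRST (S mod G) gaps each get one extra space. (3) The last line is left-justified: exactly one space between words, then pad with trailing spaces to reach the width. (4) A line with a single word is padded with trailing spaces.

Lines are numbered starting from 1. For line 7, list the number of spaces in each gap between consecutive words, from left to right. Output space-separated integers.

Line 1: ['sweet', 'oats'] (min_width=10, slack=5)
Line 2: ['young', 'brown'] (min_width=11, slack=4)
Line 3: ['page', 'they'] (min_width=9, slack=6)
Line 4: ['progress'] (min_width=8, slack=7)
Line 5: ['language', 'red'] (min_width=12, slack=3)
Line 6: ['rain', 'word'] (min_width=9, slack=6)
Line 7: ['mineral', 'milk'] (min_width=12, slack=3)
Line 8: ['pharmacy', 'so', 'a'] (min_width=13, slack=2)
Line 9: ['lion', 'table'] (min_width=10, slack=5)
Line 10: ['algorithm'] (min_width=9, slack=6)
Line 11: ['violin', 'sand'] (min_width=11, slack=4)
Line 12: ['display', 'if', 'dust'] (min_width=15, slack=0)

Answer: 4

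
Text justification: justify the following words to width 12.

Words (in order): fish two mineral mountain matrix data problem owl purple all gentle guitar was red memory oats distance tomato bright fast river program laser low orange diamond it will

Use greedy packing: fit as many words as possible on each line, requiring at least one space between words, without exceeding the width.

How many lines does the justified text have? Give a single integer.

Answer: 19

Derivation:
Line 1: ['fish', 'two'] (min_width=8, slack=4)
Line 2: ['mineral'] (min_width=7, slack=5)
Line 3: ['mountain'] (min_width=8, slack=4)
Line 4: ['matrix', 'data'] (min_width=11, slack=1)
Line 5: ['problem', 'owl'] (min_width=11, slack=1)
Line 6: ['purple', 'all'] (min_width=10, slack=2)
Line 7: ['gentle'] (min_width=6, slack=6)
Line 8: ['guitar', 'was'] (min_width=10, slack=2)
Line 9: ['red', 'memory'] (min_width=10, slack=2)
Line 10: ['oats'] (min_width=4, slack=8)
Line 11: ['distance'] (min_width=8, slack=4)
Line 12: ['tomato'] (min_width=6, slack=6)
Line 13: ['bright', 'fast'] (min_width=11, slack=1)
Line 14: ['river'] (min_width=5, slack=7)
Line 15: ['program'] (min_width=7, slack=5)
Line 16: ['laser', 'low'] (min_width=9, slack=3)
Line 17: ['orange'] (min_width=6, slack=6)
Line 18: ['diamond', 'it'] (min_width=10, slack=2)
Line 19: ['will'] (min_width=4, slack=8)
Total lines: 19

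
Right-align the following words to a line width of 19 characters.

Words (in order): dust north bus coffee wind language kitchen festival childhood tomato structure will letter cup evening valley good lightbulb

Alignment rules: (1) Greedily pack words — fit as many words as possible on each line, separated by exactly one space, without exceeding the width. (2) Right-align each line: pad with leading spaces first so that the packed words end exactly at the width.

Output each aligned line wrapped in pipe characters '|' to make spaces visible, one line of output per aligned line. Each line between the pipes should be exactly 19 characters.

Line 1: ['dust', 'north', 'bus'] (min_width=14, slack=5)
Line 2: ['coffee', 'wind'] (min_width=11, slack=8)
Line 3: ['language', 'kitchen'] (min_width=16, slack=3)
Line 4: ['festival', 'childhood'] (min_width=18, slack=1)
Line 5: ['tomato', 'structure'] (min_width=16, slack=3)
Line 6: ['will', 'letter', 'cup'] (min_width=15, slack=4)
Line 7: ['evening', 'valley', 'good'] (min_width=19, slack=0)
Line 8: ['lightbulb'] (min_width=9, slack=10)

Answer: |     dust north bus|
|        coffee wind|
|   language kitchen|
| festival childhood|
|   tomato structure|
|    will letter cup|
|evening valley good|
|          lightbulb|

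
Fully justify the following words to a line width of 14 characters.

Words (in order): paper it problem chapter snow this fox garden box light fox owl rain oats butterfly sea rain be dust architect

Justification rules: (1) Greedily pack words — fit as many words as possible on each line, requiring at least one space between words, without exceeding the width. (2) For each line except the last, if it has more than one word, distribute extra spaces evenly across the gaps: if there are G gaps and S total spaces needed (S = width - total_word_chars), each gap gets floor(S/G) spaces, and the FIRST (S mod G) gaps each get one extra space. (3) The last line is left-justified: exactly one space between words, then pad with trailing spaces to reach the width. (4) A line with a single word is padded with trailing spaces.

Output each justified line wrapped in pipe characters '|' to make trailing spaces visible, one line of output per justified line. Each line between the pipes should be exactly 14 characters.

Line 1: ['paper', 'it'] (min_width=8, slack=6)
Line 2: ['problem'] (min_width=7, slack=7)
Line 3: ['chapter', 'snow'] (min_width=12, slack=2)
Line 4: ['this', 'fox'] (min_width=8, slack=6)
Line 5: ['garden', 'box'] (min_width=10, slack=4)
Line 6: ['light', 'fox', 'owl'] (min_width=13, slack=1)
Line 7: ['rain', 'oats'] (min_width=9, slack=5)
Line 8: ['butterfly', 'sea'] (min_width=13, slack=1)
Line 9: ['rain', 'be', 'dust'] (min_width=12, slack=2)
Line 10: ['architect'] (min_width=9, slack=5)

Answer: |paper       it|
|problem       |
|chapter   snow|
|this       fox|
|garden     box|
|light  fox owl|
|rain      oats|
|butterfly  sea|
|rain  be  dust|
|architect     |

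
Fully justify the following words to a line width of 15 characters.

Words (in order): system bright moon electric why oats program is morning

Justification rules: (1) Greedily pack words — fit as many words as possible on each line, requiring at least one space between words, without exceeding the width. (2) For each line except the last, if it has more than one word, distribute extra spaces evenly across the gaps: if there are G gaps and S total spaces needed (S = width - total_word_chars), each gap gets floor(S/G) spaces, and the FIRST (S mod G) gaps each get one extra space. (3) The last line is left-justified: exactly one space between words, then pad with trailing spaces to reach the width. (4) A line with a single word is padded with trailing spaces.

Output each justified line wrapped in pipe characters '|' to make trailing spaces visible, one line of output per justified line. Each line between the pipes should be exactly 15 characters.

Line 1: ['system', 'bright'] (min_width=13, slack=2)
Line 2: ['moon', 'electric'] (min_width=13, slack=2)
Line 3: ['why', 'oats'] (min_width=8, slack=7)
Line 4: ['program', 'is'] (min_width=10, slack=5)
Line 5: ['morning'] (min_width=7, slack=8)

Answer: |system   bright|
|moon   electric|
|why        oats|
|program      is|
|morning        |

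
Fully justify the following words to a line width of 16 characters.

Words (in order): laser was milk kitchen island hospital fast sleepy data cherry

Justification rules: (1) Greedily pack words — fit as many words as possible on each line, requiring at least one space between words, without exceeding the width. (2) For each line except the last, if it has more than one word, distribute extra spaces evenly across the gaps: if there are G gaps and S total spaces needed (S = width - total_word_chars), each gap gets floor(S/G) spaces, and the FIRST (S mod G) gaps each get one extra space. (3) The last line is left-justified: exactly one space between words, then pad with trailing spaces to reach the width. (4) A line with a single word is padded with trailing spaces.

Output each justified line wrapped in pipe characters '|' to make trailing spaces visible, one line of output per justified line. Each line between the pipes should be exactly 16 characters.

Line 1: ['laser', 'was', 'milk'] (min_width=14, slack=2)
Line 2: ['kitchen', 'island'] (min_width=14, slack=2)
Line 3: ['hospital', 'fast'] (min_width=13, slack=3)
Line 4: ['sleepy', 'data'] (min_width=11, slack=5)
Line 5: ['cherry'] (min_width=6, slack=10)

Answer: |laser  was  milk|
|kitchen   island|
|hospital    fast|
|sleepy      data|
|cherry          |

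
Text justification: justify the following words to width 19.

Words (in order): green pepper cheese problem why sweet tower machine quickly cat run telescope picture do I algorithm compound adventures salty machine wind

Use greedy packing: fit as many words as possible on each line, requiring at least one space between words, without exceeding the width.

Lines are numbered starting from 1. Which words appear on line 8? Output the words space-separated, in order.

Line 1: ['green', 'pepper', 'cheese'] (min_width=19, slack=0)
Line 2: ['problem', 'why', 'sweet'] (min_width=17, slack=2)
Line 3: ['tower', 'machine'] (min_width=13, slack=6)
Line 4: ['quickly', 'cat', 'run'] (min_width=15, slack=4)
Line 5: ['telescope', 'picture'] (min_width=17, slack=2)
Line 6: ['do', 'I', 'algorithm'] (min_width=14, slack=5)
Line 7: ['compound', 'adventures'] (min_width=19, slack=0)
Line 8: ['salty', 'machine', 'wind'] (min_width=18, slack=1)

Answer: salty machine wind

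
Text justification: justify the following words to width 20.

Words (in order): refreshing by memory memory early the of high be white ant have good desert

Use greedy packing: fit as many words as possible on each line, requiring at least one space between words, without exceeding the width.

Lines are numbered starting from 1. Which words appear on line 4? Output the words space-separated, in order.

Answer: have good desert

Derivation:
Line 1: ['refreshing', 'by', 'memory'] (min_width=20, slack=0)
Line 2: ['memory', 'early', 'the', 'of'] (min_width=19, slack=1)
Line 3: ['high', 'be', 'white', 'ant'] (min_width=17, slack=3)
Line 4: ['have', 'good', 'desert'] (min_width=16, slack=4)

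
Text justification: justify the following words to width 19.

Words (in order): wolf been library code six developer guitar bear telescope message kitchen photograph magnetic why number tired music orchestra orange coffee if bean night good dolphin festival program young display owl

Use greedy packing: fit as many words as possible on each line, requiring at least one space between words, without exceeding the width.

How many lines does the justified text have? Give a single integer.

Line 1: ['wolf', 'been', 'library'] (min_width=17, slack=2)
Line 2: ['code', 'six', 'developer'] (min_width=18, slack=1)
Line 3: ['guitar', 'bear'] (min_width=11, slack=8)
Line 4: ['telescope', 'message'] (min_width=17, slack=2)
Line 5: ['kitchen', 'photograph'] (min_width=18, slack=1)
Line 6: ['magnetic', 'why', 'number'] (min_width=19, slack=0)
Line 7: ['tired', 'music'] (min_width=11, slack=8)
Line 8: ['orchestra', 'orange'] (min_width=16, slack=3)
Line 9: ['coffee', 'if', 'bean'] (min_width=14, slack=5)
Line 10: ['night', 'good', 'dolphin'] (min_width=18, slack=1)
Line 11: ['festival', 'program'] (min_width=16, slack=3)
Line 12: ['young', 'display', 'owl'] (min_width=17, slack=2)
Total lines: 12

Answer: 12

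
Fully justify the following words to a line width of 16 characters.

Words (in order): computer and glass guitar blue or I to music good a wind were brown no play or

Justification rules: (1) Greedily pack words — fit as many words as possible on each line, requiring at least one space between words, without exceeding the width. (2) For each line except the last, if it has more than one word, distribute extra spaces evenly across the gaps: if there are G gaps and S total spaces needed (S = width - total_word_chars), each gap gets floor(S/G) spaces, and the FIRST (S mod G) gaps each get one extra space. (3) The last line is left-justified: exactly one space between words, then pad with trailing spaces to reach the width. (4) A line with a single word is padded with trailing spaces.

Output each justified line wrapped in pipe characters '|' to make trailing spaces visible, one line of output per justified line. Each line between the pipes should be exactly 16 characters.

Line 1: ['computer', 'and'] (min_width=12, slack=4)
Line 2: ['glass', 'guitar'] (min_width=12, slack=4)
Line 3: ['blue', 'or', 'I', 'to'] (min_width=12, slack=4)
Line 4: ['music', 'good', 'a'] (min_width=12, slack=4)
Line 5: ['wind', 'were', 'brown'] (min_width=15, slack=1)
Line 6: ['no', 'play', 'or'] (min_width=10, slack=6)

Answer: |computer     and|
|glass     guitar|
|blue   or  I  to|
|music   good   a|
|wind  were brown|
|no play or      |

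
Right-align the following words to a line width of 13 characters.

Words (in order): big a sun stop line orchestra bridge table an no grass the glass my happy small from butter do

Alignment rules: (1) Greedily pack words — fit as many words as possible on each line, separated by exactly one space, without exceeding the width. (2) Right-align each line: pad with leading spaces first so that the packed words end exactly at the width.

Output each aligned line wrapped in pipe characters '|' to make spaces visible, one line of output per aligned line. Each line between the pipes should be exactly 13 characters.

Answer: |    big a sun|
|    stop line|
|    orchestra|
| bridge table|
|  an no grass|
| the glass my|
|  happy small|
|  from butter|
|           do|

Derivation:
Line 1: ['big', 'a', 'sun'] (min_width=9, slack=4)
Line 2: ['stop', 'line'] (min_width=9, slack=4)
Line 3: ['orchestra'] (min_width=9, slack=4)
Line 4: ['bridge', 'table'] (min_width=12, slack=1)
Line 5: ['an', 'no', 'grass'] (min_width=11, slack=2)
Line 6: ['the', 'glass', 'my'] (min_width=12, slack=1)
Line 7: ['happy', 'small'] (min_width=11, slack=2)
Line 8: ['from', 'butter'] (min_width=11, slack=2)
Line 9: ['do'] (min_width=2, slack=11)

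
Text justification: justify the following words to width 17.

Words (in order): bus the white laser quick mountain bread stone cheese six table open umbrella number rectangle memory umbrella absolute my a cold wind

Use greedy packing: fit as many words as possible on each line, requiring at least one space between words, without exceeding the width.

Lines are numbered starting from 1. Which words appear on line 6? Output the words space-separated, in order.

Line 1: ['bus', 'the', 'white'] (min_width=13, slack=4)
Line 2: ['laser', 'quick'] (min_width=11, slack=6)
Line 3: ['mountain', 'bread'] (min_width=14, slack=3)
Line 4: ['stone', 'cheese', 'six'] (min_width=16, slack=1)
Line 5: ['table', 'open'] (min_width=10, slack=7)
Line 6: ['umbrella', 'number'] (min_width=15, slack=2)
Line 7: ['rectangle', 'memory'] (min_width=16, slack=1)
Line 8: ['umbrella', 'absolute'] (min_width=17, slack=0)
Line 9: ['my', 'a', 'cold', 'wind'] (min_width=14, slack=3)

Answer: umbrella number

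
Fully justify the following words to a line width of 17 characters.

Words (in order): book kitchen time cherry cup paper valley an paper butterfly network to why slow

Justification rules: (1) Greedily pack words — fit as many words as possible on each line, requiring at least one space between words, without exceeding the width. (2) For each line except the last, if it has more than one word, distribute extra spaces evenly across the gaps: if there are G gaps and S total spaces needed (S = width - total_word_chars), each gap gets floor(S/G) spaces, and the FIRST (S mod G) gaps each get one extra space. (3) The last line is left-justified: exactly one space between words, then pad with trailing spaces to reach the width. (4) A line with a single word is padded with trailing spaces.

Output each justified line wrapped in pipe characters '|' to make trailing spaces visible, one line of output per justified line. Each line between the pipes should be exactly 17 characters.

Answer: |book kitchen time|
|cherry  cup paper|
|valley  an  paper|
|butterfly network|
|to why slow      |

Derivation:
Line 1: ['book', 'kitchen', 'time'] (min_width=17, slack=0)
Line 2: ['cherry', 'cup', 'paper'] (min_width=16, slack=1)
Line 3: ['valley', 'an', 'paper'] (min_width=15, slack=2)
Line 4: ['butterfly', 'network'] (min_width=17, slack=0)
Line 5: ['to', 'why', 'slow'] (min_width=11, slack=6)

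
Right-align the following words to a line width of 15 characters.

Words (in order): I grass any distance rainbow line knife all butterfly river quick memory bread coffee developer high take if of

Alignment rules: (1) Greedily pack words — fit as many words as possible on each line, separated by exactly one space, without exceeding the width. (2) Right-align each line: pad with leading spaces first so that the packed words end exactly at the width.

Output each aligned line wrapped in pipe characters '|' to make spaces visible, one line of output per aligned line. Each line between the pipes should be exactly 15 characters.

Answer: |    I grass any|
|       distance|
|   rainbow line|
|      knife all|
|butterfly river|
|   quick memory|
|   bread coffee|
| developer high|
|     take if of|

Derivation:
Line 1: ['I', 'grass', 'any'] (min_width=11, slack=4)
Line 2: ['distance'] (min_width=8, slack=7)
Line 3: ['rainbow', 'line'] (min_width=12, slack=3)
Line 4: ['knife', 'all'] (min_width=9, slack=6)
Line 5: ['butterfly', 'river'] (min_width=15, slack=0)
Line 6: ['quick', 'memory'] (min_width=12, slack=3)
Line 7: ['bread', 'coffee'] (min_width=12, slack=3)
Line 8: ['developer', 'high'] (min_width=14, slack=1)
Line 9: ['take', 'if', 'of'] (min_width=10, slack=5)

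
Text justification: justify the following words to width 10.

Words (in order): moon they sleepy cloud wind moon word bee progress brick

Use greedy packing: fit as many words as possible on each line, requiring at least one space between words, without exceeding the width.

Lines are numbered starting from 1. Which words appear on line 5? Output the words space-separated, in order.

Answer: bee

Derivation:
Line 1: ['moon', 'they'] (min_width=9, slack=1)
Line 2: ['sleepy'] (min_width=6, slack=4)
Line 3: ['cloud', 'wind'] (min_width=10, slack=0)
Line 4: ['moon', 'word'] (min_width=9, slack=1)
Line 5: ['bee'] (min_width=3, slack=7)
Line 6: ['progress'] (min_width=8, slack=2)
Line 7: ['brick'] (min_width=5, slack=5)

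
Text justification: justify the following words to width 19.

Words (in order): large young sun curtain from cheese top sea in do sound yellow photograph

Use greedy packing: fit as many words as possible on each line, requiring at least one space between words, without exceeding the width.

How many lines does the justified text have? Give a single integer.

Line 1: ['large', 'young', 'sun'] (min_width=15, slack=4)
Line 2: ['curtain', 'from', 'cheese'] (min_width=19, slack=0)
Line 3: ['top', 'sea', 'in', 'do', 'sound'] (min_width=19, slack=0)
Line 4: ['yellow', 'photograph'] (min_width=17, slack=2)
Total lines: 4

Answer: 4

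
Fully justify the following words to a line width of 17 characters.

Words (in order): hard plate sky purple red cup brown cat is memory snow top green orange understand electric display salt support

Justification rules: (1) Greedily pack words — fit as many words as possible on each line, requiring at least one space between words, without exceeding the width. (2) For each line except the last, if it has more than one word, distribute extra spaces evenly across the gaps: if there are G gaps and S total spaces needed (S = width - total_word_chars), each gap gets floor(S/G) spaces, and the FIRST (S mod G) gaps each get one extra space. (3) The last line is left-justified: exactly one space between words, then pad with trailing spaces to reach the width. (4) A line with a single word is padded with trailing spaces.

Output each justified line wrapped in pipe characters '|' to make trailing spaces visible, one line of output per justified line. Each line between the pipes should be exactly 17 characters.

Line 1: ['hard', 'plate', 'sky'] (min_width=14, slack=3)
Line 2: ['purple', 'red', 'cup'] (min_width=14, slack=3)
Line 3: ['brown', 'cat', 'is'] (min_width=12, slack=5)
Line 4: ['memory', 'snow', 'top'] (min_width=15, slack=2)
Line 5: ['green', 'orange'] (min_width=12, slack=5)
Line 6: ['understand'] (min_width=10, slack=7)
Line 7: ['electric', 'display'] (min_width=16, slack=1)
Line 8: ['salt', 'support'] (min_width=12, slack=5)

Answer: |hard   plate  sky|
|purple   red  cup|
|brown    cat   is|
|memory  snow  top|
|green      orange|
|understand       |
|electric  display|
|salt support     |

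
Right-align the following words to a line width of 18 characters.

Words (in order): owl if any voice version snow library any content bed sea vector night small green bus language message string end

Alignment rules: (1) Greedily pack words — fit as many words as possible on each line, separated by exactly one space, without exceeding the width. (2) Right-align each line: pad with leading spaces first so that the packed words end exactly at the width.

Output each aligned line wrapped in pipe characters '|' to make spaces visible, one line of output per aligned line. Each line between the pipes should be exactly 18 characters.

Answer: |  owl if any voice|
|      version snow|
|       library any|
|   content bed sea|
|vector night small|
|green bus language|
|message string end|

Derivation:
Line 1: ['owl', 'if', 'any', 'voice'] (min_width=16, slack=2)
Line 2: ['version', 'snow'] (min_width=12, slack=6)
Line 3: ['library', 'any'] (min_width=11, slack=7)
Line 4: ['content', 'bed', 'sea'] (min_width=15, slack=3)
Line 5: ['vector', 'night', 'small'] (min_width=18, slack=0)
Line 6: ['green', 'bus', 'language'] (min_width=18, slack=0)
Line 7: ['message', 'string', 'end'] (min_width=18, slack=0)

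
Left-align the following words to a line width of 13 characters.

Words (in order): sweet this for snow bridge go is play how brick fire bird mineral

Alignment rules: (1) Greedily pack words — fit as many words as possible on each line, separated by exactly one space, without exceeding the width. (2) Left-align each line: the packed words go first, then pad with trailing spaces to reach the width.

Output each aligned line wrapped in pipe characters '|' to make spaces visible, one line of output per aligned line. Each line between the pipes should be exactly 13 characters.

Line 1: ['sweet', 'this'] (min_width=10, slack=3)
Line 2: ['for', 'snow'] (min_width=8, slack=5)
Line 3: ['bridge', 'go', 'is'] (min_width=12, slack=1)
Line 4: ['play', 'how'] (min_width=8, slack=5)
Line 5: ['brick', 'fire'] (min_width=10, slack=3)
Line 6: ['bird', 'mineral'] (min_width=12, slack=1)

Answer: |sweet this   |
|for snow     |
|bridge go is |
|play how     |
|brick fire   |
|bird mineral |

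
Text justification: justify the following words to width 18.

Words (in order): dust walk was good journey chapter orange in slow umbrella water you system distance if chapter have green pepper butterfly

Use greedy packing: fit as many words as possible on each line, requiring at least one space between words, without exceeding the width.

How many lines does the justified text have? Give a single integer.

Line 1: ['dust', 'walk', 'was', 'good'] (min_width=18, slack=0)
Line 2: ['journey', 'chapter'] (min_width=15, slack=3)
Line 3: ['orange', 'in', 'slow'] (min_width=14, slack=4)
Line 4: ['umbrella', 'water', 'you'] (min_width=18, slack=0)
Line 5: ['system', 'distance', 'if'] (min_width=18, slack=0)
Line 6: ['chapter', 'have', 'green'] (min_width=18, slack=0)
Line 7: ['pepper', 'butterfly'] (min_width=16, slack=2)
Total lines: 7

Answer: 7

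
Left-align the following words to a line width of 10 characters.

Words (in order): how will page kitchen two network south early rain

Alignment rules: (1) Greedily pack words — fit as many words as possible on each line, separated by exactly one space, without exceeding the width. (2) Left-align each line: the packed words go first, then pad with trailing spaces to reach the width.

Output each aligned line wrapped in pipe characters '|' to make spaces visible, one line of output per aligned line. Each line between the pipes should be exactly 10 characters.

Answer: |how will  |
|page      |
|kitchen   |
|two       |
|network   |
|south     |
|early rain|

Derivation:
Line 1: ['how', 'will'] (min_width=8, slack=2)
Line 2: ['page'] (min_width=4, slack=6)
Line 3: ['kitchen'] (min_width=7, slack=3)
Line 4: ['two'] (min_width=3, slack=7)
Line 5: ['network'] (min_width=7, slack=3)
Line 6: ['south'] (min_width=5, slack=5)
Line 7: ['early', 'rain'] (min_width=10, slack=0)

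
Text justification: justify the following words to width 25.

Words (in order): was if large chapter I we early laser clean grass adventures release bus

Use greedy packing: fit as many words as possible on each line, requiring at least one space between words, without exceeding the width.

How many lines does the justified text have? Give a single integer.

Line 1: ['was', 'if', 'large', 'chapter', 'I', 'we'] (min_width=25, slack=0)
Line 2: ['early', 'laser', 'clean', 'grass'] (min_width=23, slack=2)
Line 3: ['adventures', 'release', 'bus'] (min_width=22, slack=3)
Total lines: 3

Answer: 3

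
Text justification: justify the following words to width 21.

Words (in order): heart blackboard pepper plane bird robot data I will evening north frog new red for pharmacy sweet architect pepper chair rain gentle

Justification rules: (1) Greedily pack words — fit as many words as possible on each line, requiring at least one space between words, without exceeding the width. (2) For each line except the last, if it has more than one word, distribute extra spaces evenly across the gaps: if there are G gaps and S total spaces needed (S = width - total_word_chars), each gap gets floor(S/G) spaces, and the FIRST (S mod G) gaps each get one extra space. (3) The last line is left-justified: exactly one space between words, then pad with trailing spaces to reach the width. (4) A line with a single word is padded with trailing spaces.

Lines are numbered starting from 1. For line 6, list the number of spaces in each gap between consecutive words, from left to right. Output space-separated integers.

Line 1: ['heart', 'blackboard'] (min_width=16, slack=5)
Line 2: ['pepper', 'plane', 'bird'] (min_width=17, slack=4)
Line 3: ['robot', 'data', 'I', 'will'] (min_width=17, slack=4)
Line 4: ['evening', 'north', 'frog'] (min_width=18, slack=3)
Line 5: ['new', 'red', 'for', 'pharmacy'] (min_width=20, slack=1)
Line 6: ['sweet', 'architect'] (min_width=15, slack=6)
Line 7: ['pepper', 'chair', 'rain'] (min_width=17, slack=4)
Line 8: ['gentle'] (min_width=6, slack=15)

Answer: 7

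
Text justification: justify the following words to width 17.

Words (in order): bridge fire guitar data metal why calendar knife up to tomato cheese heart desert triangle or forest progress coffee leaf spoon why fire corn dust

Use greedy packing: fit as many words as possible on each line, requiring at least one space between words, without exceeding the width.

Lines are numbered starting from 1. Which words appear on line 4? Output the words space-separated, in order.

Line 1: ['bridge', 'fire'] (min_width=11, slack=6)
Line 2: ['guitar', 'data', 'metal'] (min_width=17, slack=0)
Line 3: ['why', 'calendar'] (min_width=12, slack=5)
Line 4: ['knife', 'up', 'to'] (min_width=11, slack=6)
Line 5: ['tomato', 'cheese'] (min_width=13, slack=4)
Line 6: ['heart', 'desert'] (min_width=12, slack=5)
Line 7: ['triangle', 'or'] (min_width=11, slack=6)
Line 8: ['forest', 'progress'] (min_width=15, slack=2)
Line 9: ['coffee', 'leaf', 'spoon'] (min_width=17, slack=0)
Line 10: ['why', 'fire', 'corn'] (min_width=13, slack=4)
Line 11: ['dust'] (min_width=4, slack=13)

Answer: knife up to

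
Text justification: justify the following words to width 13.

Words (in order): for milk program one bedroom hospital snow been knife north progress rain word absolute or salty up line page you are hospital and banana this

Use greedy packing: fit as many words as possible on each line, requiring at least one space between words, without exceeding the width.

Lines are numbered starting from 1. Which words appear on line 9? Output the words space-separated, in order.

Answer: or salty up

Derivation:
Line 1: ['for', 'milk'] (min_width=8, slack=5)
Line 2: ['program', 'one'] (min_width=11, slack=2)
Line 3: ['bedroom'] (min_width=7, slack=6)
Line 4: ['hospital', 'snow'] (min_width=13, slack=0)
Line 5: ['been', 'knife'] (min_width=10, slack=3)
Line 6: ['north'] (min_width=5, slack=8)
Line 7: ['progress', 'rain'] (min_width=13, slack=0)
Line 8: ['word', 'absolute'] (min_width=13, slack=0)
Line 9: ['or', 'salty', 'up'] (min_width=11, slack=2)
Line 10: ['line', 'page', 'you'] (min_width=13, slack=0)
Line 11: ['are', 'hospital'] (min_width=12, slack=1)
Line 12: ['and', 'banana'] (min_width=10, slack=3)
Line 13: ['this'] (min_width=4, slack=9)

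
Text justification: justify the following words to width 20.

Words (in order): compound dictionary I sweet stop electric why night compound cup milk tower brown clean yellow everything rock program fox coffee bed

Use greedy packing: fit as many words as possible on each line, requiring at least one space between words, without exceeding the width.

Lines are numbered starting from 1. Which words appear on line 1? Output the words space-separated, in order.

Answer: compound dictionary

Derivation:
Line 1: ['compound', 'dictionary'] (min_width=19, slack=1)
Line 2: ['I', 'sweet', 'stop'] (min_width=12, slack=8)
Line 3: ['electric', 'why', 'night'] (min_width=18, slack=2)
Line 4: ['compound', 'cup', 'milk'] (min_width=17, slack=3)
Line 5: ['tower', 'brown', 'clean'] (min_width=17, slack=3)
Line 6: ['yellow', 'everything'] (min_width=17, slack=3)
Line 7: ['rock', 'program', 'fox'] (min_width=16, slack=4)
Line 8: ['coffee', 'bed'] (min_width=10, slack=10)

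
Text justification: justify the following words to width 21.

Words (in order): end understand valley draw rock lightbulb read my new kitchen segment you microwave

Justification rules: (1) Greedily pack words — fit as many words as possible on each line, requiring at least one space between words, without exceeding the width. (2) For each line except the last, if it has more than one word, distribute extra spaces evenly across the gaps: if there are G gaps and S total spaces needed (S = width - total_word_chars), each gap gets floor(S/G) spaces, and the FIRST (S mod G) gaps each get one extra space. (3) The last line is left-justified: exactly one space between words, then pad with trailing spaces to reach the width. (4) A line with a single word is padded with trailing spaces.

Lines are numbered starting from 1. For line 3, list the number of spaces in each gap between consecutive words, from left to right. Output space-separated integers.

Answer: 2 2 1

Derivation:
Line 1: ['end', 'understand', 'valley'] (min_width=21, slack=0)
Line 2: ['draw', 'rock', 'lightbulb'] (min_width=19, slack=2)
Line 3: ['read', 'my', 'new', 'kitchen'] (min_width=19, slack=2)
Line 4: ['segment', 'you', 'microwave'] (min_width=21, slack=0)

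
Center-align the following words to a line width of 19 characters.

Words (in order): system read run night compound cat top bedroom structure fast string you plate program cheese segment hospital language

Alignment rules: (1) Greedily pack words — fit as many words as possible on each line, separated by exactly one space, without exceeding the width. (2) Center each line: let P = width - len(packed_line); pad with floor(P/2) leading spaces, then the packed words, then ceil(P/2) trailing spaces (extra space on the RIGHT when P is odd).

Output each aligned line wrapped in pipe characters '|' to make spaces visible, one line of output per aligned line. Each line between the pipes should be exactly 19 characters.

Answer: |  system read run  |
|night compound cat |
|    top bedroom    |
|  structure fast   |
| string you plate  |
|  program cheese   |
| segment hospital  |
|     language      |

Derivation:
Line 1: ['system', 'read', 'run'] (min_width=15, slack=4)
Line 2: ['night', 'compound', 'cat'] (min_width=18, slack=1)
Line 3: ['top', 'bedroom'] (min_width=11, slack=8)
Line 4: ['structure', 'fast'] (min_width=14, slack=5)
Line 5: ['string', 'you', 'plate'] (min_width=16, slack=3)
Line 6: ['program', 'cheese'] (min_width=14, slack=5)
Line 7: ['segment', 'hospital'] (min_width=16, slack=3)
Line 8: ['language'] (min_width=8, slack=11)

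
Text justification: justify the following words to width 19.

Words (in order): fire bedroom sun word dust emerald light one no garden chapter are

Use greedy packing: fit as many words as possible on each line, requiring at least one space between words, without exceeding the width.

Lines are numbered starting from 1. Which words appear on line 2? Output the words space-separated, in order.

Answer: word dust emerald

Derivation:
Line 1: ['fire', 'bedroom', 'sun'] (min_width=16, slack=3)
Line 2: ['word', 'dust', 'emerald'] (min_width=17, slack=2)
Line 3: ['light', 'one', 'no', 'garden'] (min_width=19, slack=0)
Line 4: ['chapter', 'are'] (min_width=11, slack=8)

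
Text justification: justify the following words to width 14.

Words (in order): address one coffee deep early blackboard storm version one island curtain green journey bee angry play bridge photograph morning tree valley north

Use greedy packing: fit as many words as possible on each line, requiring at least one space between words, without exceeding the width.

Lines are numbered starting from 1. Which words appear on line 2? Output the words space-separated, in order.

Line 1: ['address', 'one'] (min_width=11, slack=3)
Line 2: ['coffee', 'deep'] (min_width=11, slack=3)
Line 3: ['early'] (min_width=5, slack=9)
Line 4: ['blackboard'] (min_width=10, slack=4)
Line 5: ['storm', 'version'] (min_width=13, slack=1)
Line 6: ['one', 'island'] (min_width=10, slack=4)
Line 7: ['curtain', 'green'] (min_width=13, slack=1)
Line 8: ['journey', 'bee'] (min_width=11, slack=3)
Line 9: ['angry', 'play'] (min_width=10, slack=4)
Line 10: ['bridge'] (min_width=6, slack=8)
Line 11: ['photograph'] (min_width=10, slack=4)
Line 12: ['morning', 'tree'] (min_width=12, slack=2)
Line 13: ['valley', 'north'] (min_width=12, slack=2)

Answer: coffee deep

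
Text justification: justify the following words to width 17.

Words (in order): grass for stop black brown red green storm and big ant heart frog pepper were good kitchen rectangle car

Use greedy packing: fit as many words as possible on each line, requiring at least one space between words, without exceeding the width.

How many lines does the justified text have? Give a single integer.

Answer: 7

Derivation:
Line 1: ['grass', 'for', 'stop'] (min_width=14, slack=3)
Line 2: ['black', 'brown', 'red'] (min_width=15, slack=2)
Line 3: ['green', 'storm', 'and'] (min_width=15, slack=2)
Line 4: ['big', 'ant', 'heart'] (min_width=13, slack=4)
Line 5: ['frog', 'pepper', 'were'] (min_width=16, slack=1)
Line 6: ['good', 'kitchen'] (min_width=12, slack=5)
Line 7: ['rectangle', 'car'] (min_width=13, slack=4)
Total lines: 7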